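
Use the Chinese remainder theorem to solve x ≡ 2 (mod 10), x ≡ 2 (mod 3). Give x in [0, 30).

Write x = 2 + 10·k. Then 10·k ≡ 2 − 2 ≡ 0 (mod 3).
Need 10⁻¹ mod 3. Extended Euclid on (3, 1):
3 = 3×1 + 0
10⁻¹ ≡ 1 (mod 3), so k ≡ 1·0 ≡ 0 (mod 3).
x = 2 + 10·0 = 2.

2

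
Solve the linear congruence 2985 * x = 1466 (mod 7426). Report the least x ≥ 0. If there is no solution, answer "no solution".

First find gcd(2985, 7426):
7426 = 2·2985 + 1456
2985 = 2·1456 + 73
1456 = 19·73 + 69
73 = 1·69 + 4
69 = 17·4 + 1
4 = 4·1 + 0
gcd = 1, so a unique solution mod 7426 exists.
Back-substitute for the Bézout coefficients:
1 = 69 − 17·4
1 = −17·73 + 18·69
1 = 18·1456 − 359·73
1 = −359·2985 + 736·1456
1 = 736·7426 − 1831·2985
So 2985·(-1831) ≡ 1 (mod 7426), giving 2985⁻¹ ≡ 5595.
x ≡ 2985⁻¹·1466 ≡ 5595·1466 ≡ 3966 (mod 7426).

3966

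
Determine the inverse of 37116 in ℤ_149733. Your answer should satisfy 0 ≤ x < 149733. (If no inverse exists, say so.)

no inverse exists

Compute gcd(37116, 149733):
149733 = 4*37116 + 1269
37116 = 29*1269 + 315
1269 = 4*315 + 9
315 = 35*9 + 0
The gcd is 9, not 1, hence no inverse exists.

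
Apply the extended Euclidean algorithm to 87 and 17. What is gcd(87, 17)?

1

Euclidean algorithm:
87 = 5*17 + 2
17 = 8*2 + 1
2 = 2*1 + 0
gcd(87, 17) = 1.
Back-substituting:
1 = 17 − 8·2
1 = −8·87 + 41·17
So 1 = (-8)·87 + (41)·17.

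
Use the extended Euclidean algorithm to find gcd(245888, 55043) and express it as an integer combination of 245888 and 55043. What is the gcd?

Euclidean algorithm:
245888 = 4·55043 + 25716
55043 = 2·25716 + 3611
25716 = 7·3611 + 439
3611 = 8·439 + 99
439 = 4·99 + 43
99 = 2·43 + 13
43 = 3·13 + 4
13 = 3·4 + 1
4 = 4·1 + 0
gcd(245888, 55043) = 1.
Back-substituting:
1 = 13 − 3·4
1 = −3·43 + 10·13
1 = 10·99 − 23·43
1 = −23·439 + 102·99
1 = 102·3611 − 839·439
1 = −839·25716 + 5975·3611
1 = 5975·55043 − 12789·25716
1 = −12789·245888 + 57131·55043
So 1 = (-12789)·245888 + (57131)·55043.

1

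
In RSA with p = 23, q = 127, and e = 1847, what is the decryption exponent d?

923

φ(n) = (p−1)(q−1) = 22·126 = 2772.
Need d with 1847·d ≡ 1 (mod 2772). Apply the extended Euclidean algorithm:
2772 = 1·1847 + 925
1847 = 1·925 + 922
925 = 1·922 + 3
922 = 307·3 + 1
3 = 3·1 + 0
Back-substitute:
1 = 922 − 307·3
1 = −307·925 + 308·922
1 = 308·1847 − 615·925
1 = −615·2772 + 923·1847
So 1847·923 ≡ 1 (mod 2772), hence d = 923.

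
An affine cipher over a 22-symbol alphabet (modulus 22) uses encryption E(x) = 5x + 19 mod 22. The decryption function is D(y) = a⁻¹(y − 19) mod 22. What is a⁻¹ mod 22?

Extended Euclidean algorithm:
22 = 4·5 + 2
5 = 2·2 + 1
2 = 2·1 + 0
gcd = 1, so the inverse exists. Back-substitute:
1 = 5 − 2·2
1 = −2·22 + 9·5
So 5·9 ≡ 1 (mod 22).

9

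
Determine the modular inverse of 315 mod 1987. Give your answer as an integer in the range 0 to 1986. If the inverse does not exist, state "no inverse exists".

1905

Apply the Euclidean algorithm to 1987 and 315:
1987 = 6*315 + 97
315 = 3*97 + 24
97 = 4*24 + 1
24 = 24*1 + 0
gcd = 1, so the inverse exists. Back-substitute:
1 = 97 − 4·24
1 = −4·315 + 13·97
1 = 13·1987 − 82·315
So 315·(-82) ≡ 1 (mod 1987), and -82 ≡ 1905 (mod 1987).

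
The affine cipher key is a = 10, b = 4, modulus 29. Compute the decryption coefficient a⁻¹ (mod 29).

3

Extended Euclidean algorithm:
29 = 2·10 + 9
10 = 1·9 + 1
9 = 9·1 + 0
Since gcd(10, 29) = 1, back-substitute to write 1 as a combination:
1 = 10 − 9
1 = −29 + 3·10
So 10·3 ≡ 1 (mod 29).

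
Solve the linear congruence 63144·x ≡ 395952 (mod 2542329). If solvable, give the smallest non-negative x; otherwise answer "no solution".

gcd(63144, 2542329):
2542329 = 40*63144 + 16569
63144 = 3*16569 + 13437
16569 = 1*13437 + 3132
13437 = 4*3132 + 909
3132 = 3*909 + 405
909 = 2*405 + 99
405 = 4*99 + 9
99 = 11*9 + 0
gcd = 9, but 9 ∤ 395952, so the congruence has no solution.

no solution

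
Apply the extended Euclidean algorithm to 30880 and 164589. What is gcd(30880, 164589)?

1

Repeated division:
164589 = 5×30880 + 10189
30880 = 3×10189 + 313
10189 = 32×313 + 173
313 = 1×173 + 140
173 = 1×140 + 33
140 = 4×33 + 8
33 = 4×8 + 1
8 = 8×1 + 0
gcd(30880, 164589) = 1.
Working backward:
1 = 33 − 4·8
1 = −4·140 + 17·33
1 = 17·173 − 21·140
1 = −21·313 + 38·173
1 = 38·10189 − 1237·313
1 = −1237·30880 + 3749·10189
1 = 3749·164589 − 19982·30880
So 1 = (3749)·164589 + (-19982)·30880.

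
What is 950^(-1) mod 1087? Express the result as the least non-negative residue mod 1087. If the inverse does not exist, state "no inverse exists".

gcd(1087, 950) by repeated division:
1087 = 1×950 + 137
950 = 6×137 + 128
137 = 1×128 + 9
128 = 14×9 + 2
9 = 4×2 + 1
2 = 2×1 + 0
The gcd is 1. Working backward:
1 = 9 − 4·2
1 = −4·128 + 57·9
1 = 57·137 − 61·128
1 = −61·950 + 423·137
1 = 423·1087 − 484·950
So 950·(-484) ≡ 1 (mod 1087), and -484 ≡ 603 (mod 1087).

603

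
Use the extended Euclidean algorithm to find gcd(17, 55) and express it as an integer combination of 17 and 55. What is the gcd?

Repeated division:
55 = 3*17 + 4
17 = 4*4 + 1
4 = 4*1 + 0
gcd(17, 55) = 1.
Express as a combination:
1 = 17 − 4·4
1 = −4·55 + 13·17
So 1 = (-4)·55 + (13)·17.

1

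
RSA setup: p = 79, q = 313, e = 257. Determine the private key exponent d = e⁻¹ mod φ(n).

23105

φ(n) = (p−1)(q−1) = 78·312 = 24336.
Need d with 257·d ≡ 1 (mod 24336). Apply the extended Euclidean algorithm:
24336 = 94×257 + 178
257 = 1×178 + 79
178 = 2×79 + 20
79 = 3×20 + 19
20 = 1×19 + 1
19 = 19×1 + 0
Back-substitute:
1 = 20 − 19
1 = −79 + 4·20
1 = 4·178 − 9·79
1 = −9·257 + 13·178
1 = 13·24336 − 1231·257
So 257·(-1231) ≡ 1 (mod 24336), hence d ≡ -1231 ≡ 23105 (mod 24336).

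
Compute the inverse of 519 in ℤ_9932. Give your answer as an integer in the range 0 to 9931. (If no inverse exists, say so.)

Apply the Euclidean algorithm to 9932 and 519:
9932 = 19×519 + 71
519 = 7×71 + 22
71 = 3×22 + 5
22 = 4×5 + 2
5 = 2×2 + 1
2 = 2×1 + 0
Since gcd(519, 9932) = 1, back-substitute to write 1 as a combination:
1 = 5 − 2·2
1 = −2·22 + 9·5
1 = 9·71 − 29·22
1 = −29·519 + 212·71
1 = 212·9932 − 4057·519
Thus 519·(-4057) ≡ 1 (mod 9932); reducing, -4057 mod 9932 = 5875.

5875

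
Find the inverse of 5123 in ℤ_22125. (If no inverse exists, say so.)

3062

gcd(22125, 5123) by repeated division:
22125 = 4×5123 + 1633
5123 = 3×1633 + 224
1633 = 7×224 + 65
224 = 3×65 + 29
65 = 2×29 + 7
29 = 4×7 + 1
7 = 7×1 + 0
Since gcd(5123, 22125) = 1, back-substitute to write 1 as a combination:
1 = 29 − 4·7
1 = −4·65 + 9·29
1 = 9·224 − 31·65
1 = −31·1633 + 226·224
1 = 226·5123 − 709·1633
1 = −709·22125 + 3062·5123
So 5123·3062 ≡ 1 (mod 22125).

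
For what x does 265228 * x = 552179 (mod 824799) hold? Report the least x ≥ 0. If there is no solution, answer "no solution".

646496

First find gcd(265228, 824799):
824799 = 3·265228 + 29115
265228 = 9·29115 + 3193
29115 = 9·3193 + 378
3193 = 8·378 + 169
378 = 2·169 + 40
169 = 4·40 + 9
40 = 4·9 + 4
9 = 2·4 + 1
4 = 4·1 + 0
gcd = 1, so a unique solution mod 824799 exists.
Back-substitute for the Bézout coefficients:
1 = 9 − 2·4
1 = −2·40 + 9·9
1 = 9·169 − 38·40
1 = −38·378 + 85·169
1 = 85·3193 − 718·378
1 = −718·29115 + 6547·3193
1 = 6547·265228 − 59641·29115
1 = −59641·824799 + 185470·265228
So 265228·(185470) ≡ 1 (mod 824799), giving 265228⁻¹ ≡ 185470.
x ≡ 265228⁻¹·552179 ≡ 185470·552179 ≡ 646496 (mod 824799).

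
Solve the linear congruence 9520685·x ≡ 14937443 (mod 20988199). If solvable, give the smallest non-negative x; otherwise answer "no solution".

First find gcd(9520685, 20988199):
20988199 = 2·9520685 + 1946829
9520685 = 4·1946829 + 1733369
1946829 = 1·1733369 + 213460
1733369 = 8·213460 + 25689
213460 = 8·25689 + 7948
25689 = 3·7948 + 1845
7948 = 4·1845 + 568
1845 = 3·568 + 141
568 = 4·141 + 4
141 = 35·4 + 1
4 = 4·1 + 0
gcd = 1, so a unique solution mod 20988199 exists.
Back-substitute for the Bézout coefficients:
1 = 141 − 35·4
1 = −35·568 + 141·141
1 = 141·1845 − 458·568
1 = −458·7948 + 1973·1845
1 = 1973·25689 − 6377·7948
1 = −6377·213460 + 52989·25689
1 = 52989·1733369 − 430289·213460
1 = −430289·1946829 + 483278·1733369
1 = 483278·9520685 − 2363401·1946829
1 = −2363401·20988199 + 5210080·9520685
So 9520685·(5210080) ≡ 1 (mod 20988199), giving 9520685⁻¹ ≡ 5210080.
x ≡ 9520685⁻¹·14937443 ≡ 5210080·14937443 ≡ 2711689 (mod 20988199).

2711689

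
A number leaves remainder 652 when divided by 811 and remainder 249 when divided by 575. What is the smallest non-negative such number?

Write x = 652 + 811·k. Then 811·k ≡ 249 − 652 ≡ 172 (mod 575).
Need 811⁻¹ mod 575. Extended Euclid on (575, 236):
575 = 2×236 + 103
236 = 2×103 + 30
103 = 3×30 + 13
30 = 2×13 + 4
13 = 3×4 + 1
4 = 4×1 + 0
Back-substitute:
1 = 13 − 3·4
1 = −3·30 + 7·13
1 = 7·103 − 24·30
1 = −24·236 + 55·103
1 = 55·575 − 134·236
811⁻¹ ≡ 441 (mod 575), so k ≡ 441·172 ≡ 527 (mod 575).
x = 652 + 811·527 = 428049.

428049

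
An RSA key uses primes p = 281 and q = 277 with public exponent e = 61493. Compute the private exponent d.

φ(n) = (p−1)(q−1) = 280·276 = 77280.
Need d with 61493·d ≡ 1 (mod 77280). Apply the extended Euclidean algorithm:
77280 = 1*61493 + 15787
61493 = 3*15787 + 14132
15787 = 1*14132 + 1655
14132 = 8*1655 + 892
1655 = 1*892 + 763
892 = 1*763 + 129
763 = 5*129 + 118
129 = 1*118 + 11
118 = 10*11 + 8
11 = 1*8 + 3
8 = 2*3 + 2
3 = 1*2 + 1
2 = 2*1 + 0
Back-substitute:
1 = 3 − 2
1 = −8 + 3·3
1 = 3·11 − 4·8
1 = −4·118 + 43·11
1 = 43·129 − 47·118
1 = −47·763 + 278·129
1 = 278·892 − 325·763
1 = −325·1655 + 603·892
1 = 603·14132 − 5149·1655
1 = −5149·15787 + 5752·14132
1 = 5752·61493 − 22405·15787
1 = −22405·77280 + 28157·61493
So 61493·28157 ≡ 1 (mod 77280), hence d = 28157.

28157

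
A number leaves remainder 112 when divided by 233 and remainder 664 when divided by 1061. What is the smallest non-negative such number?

82361

Write x = 112 + 233·k. Then 233·k ≡ 664 − 112 ≡ 552 (mod 1061).
Need 233⁻¹ mod 1061. Extended Euclid on (1061, 233):
1061 = 4*233 + 129
233 = 1*129 + 104
129 = 1*104 + 25
104 = 4*25 + 4
25 = 6*4 + 1
4 = 4*1 + 0
Back-substitute:
1 = 25 − 6·4
1 = −6·104 + 25·25
1 = 25·129 − 31·104
1 = −31·233 + 56·129
1 = 56·1061 − 255·233
233⁻¹ ≡ 806 (mod 1061), so k ≡ 806·552 ≡ 353 (mod 1061).
x = 112 + 233·353 = 82361.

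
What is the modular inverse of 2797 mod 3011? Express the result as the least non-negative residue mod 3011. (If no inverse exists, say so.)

Extended Euclidean algorithm:
3011 = 1*2797 + 214
2797 = 13*214 + 15
214 = 14*15 + 4
15 = 3*4 + 3
4 = 1*3 + 1
3 = 3*1 + 0
Since gcd(2797, 3011) = 1, back-substitute to write 1 as a combination:
1 = 4 − 3
1 = −15 + 4·4
1 = 4·214 − 57·15
1 = −57·2797 + 745·214
1 = 745·3011 − 802·2797
Hence 2797⁻¹ ≡ -802 ≡ 2209 (mod 3011).

2209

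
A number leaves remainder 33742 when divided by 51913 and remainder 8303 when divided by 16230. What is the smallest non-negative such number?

Write x = 33742 + 51913·k. Then 51913·k ≡ 8303 − 33742 ≡ 7021 (mod 16230).
Need 51913⁻¹ mod 16230. Extended Euclid on (16230, 3223):
16230 = 5×3223 + 115
3223 = 28×115 + 3
115 = 38×3 + 1
3 = 3×1 + 0
Back-substitute:
1 = 115 − 38·3
1 = −38·3223 + 1065·115
1 = 1065·16230 − 5363·3223
51913⁻¹ ≡ 10867 (mod 16230), so k ≡ 10867·7021 ≡ 16207 (mod 16230).
x = 33742 + 51913·16207 = 841387733.

841387733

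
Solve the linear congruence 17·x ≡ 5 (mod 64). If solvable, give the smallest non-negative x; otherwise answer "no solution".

53

First find gcd(17, 64):
64 = 3·17 + 13
17 = 1·13 + 4
13 = 3·4 + 1
4 = 4·1 + 0
gcd = 1, so a unique solution mod 64 exists.
Back-substitute for the Bézout coefficients:
1 = 13 − 3·4
1 = −3·17 + 4·13
1 = 4·64 − 15·17
So 17·(-15) ≡ 1 (mod 64), giving 17⁻¹ ≡ 49.
x ≡ 17⁻¹·5 ≡ 49·5 ≡ 53 (mod 64).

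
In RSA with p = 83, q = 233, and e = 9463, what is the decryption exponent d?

φ(n) = (p−1)(q−1) = 82·232 = 19024.
Need d with 9463·d ≡ 1 (mod 19024). Apply the extended Euclidean algorithm:
19024 = 2*9463 + 98
9463 = 96*98 + 55
98 = 1*55 + 43
55 = 1*43 + 12
43 = 3*12 + 7
12 = 1*7 + 5
7 = 1*5 + 2
5 = 2*2 + 1
2 = 2*1 + 0
Back-substitute:
1 = 5 − 2·2
1 = −2·7 + 3·5
1 = 3·12 − 5·7
1 = −5·43 + 18·12
1 = 18·55 − 23·43
1 = −23·98 + 41·55
1 = 41·9463 − 3959·98
1 = −3959·19024 + 7959·9463
So 9463·7959 ≡ 1 (mod 19024), hence d = 7959.

7959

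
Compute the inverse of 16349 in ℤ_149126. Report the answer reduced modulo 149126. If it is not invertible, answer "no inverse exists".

103975

Apply the Euclidean algorithm to 149126 and 16349:
149126 = 9×16349 + 1985
16349 = 8×1985 + 469
1985 = 4×469 + 109
469 = 4×109 + 33
109 = 3×33 + 10
33 = 3×10 + 3
10 = 3×3 + 1
3 = 3×1 + 0
gcd = 1, so the inverse exists. Back-substitute:
1 = 10 − 3·3
1 = −3·33 + 10·10
1 = 10·109 − 33·33
1 = −33·469 + 142·109
1 = 142·1985 − 601·469
1 = −601·16349 + 4950·1985
1 = 4950·149126 − 45151·16349
Hence 16349⁻¹ ≡ -45151 ≡ 103975 (mod 149126).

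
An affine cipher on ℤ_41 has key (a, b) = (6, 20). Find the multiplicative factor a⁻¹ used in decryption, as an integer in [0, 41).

7

Extended Euclidean algorithm:
41 = 6·6 + 5
6 = 1·5 + 1
5 = 5·1 + 0
Since gcd(6, 41) = 1, back-substitute to write 1 as a combination:
1 = 6 − 5
1 = −41 + 7·6
So 6·7 ≡ 1 (mod 41).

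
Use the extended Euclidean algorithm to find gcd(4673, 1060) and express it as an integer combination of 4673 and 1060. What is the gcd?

Euclidean algorithm:
4673 = 4·1060 + 433
1060 = 2·433 + 194
433 = 2·194 + 45
194 = 4·45 + 14
45 = 3·14 + 3
14 = 4·3 + 2
3 = 1·2 + 1
2 = 2·1 + 0
gcd(4673, 1060) = 1.
Working backward:
1 = 3 − 2
1 = −14 + 5·3
1 = 5·45 − 16·14
1 = −16·194 + 69·45
1 = 69·433 − 154·194
1 = −154·1060 + 377·433
1 = 377·4673 − 1662·1060
So 1 = (377)·4673 + (-1662)·1060.

1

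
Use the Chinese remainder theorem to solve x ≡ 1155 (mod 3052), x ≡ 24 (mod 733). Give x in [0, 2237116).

1594299

Write x = 1155 + 3052·k. Then 3052·k ≡ 24 − 1155 ≡ 335 (mod 733).
Need 3052⁻¹ mod 733. Extended Euclid on (733, 120):
733 = 6·120 + 13
120 = 9·13 + 3
13 = 4·3 + 1
3 = 3·1 + 0
Back-substitute:
1 = 13 − 4·3
1 = −4·120 + 37·13
1 = 37·733 − 226·120
3052⁻¹ ≡ 507 (mod 733), so k ≡ 507·335 ≡ 522 (mod 733).
x = 1155 + 3052·522 = 1594299.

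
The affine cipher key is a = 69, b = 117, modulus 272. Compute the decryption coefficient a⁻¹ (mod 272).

Run Euclid on (272, 69):
272 = 3×69 + 65
69 = 1×65 + 4
65 = 16×4 + 1
4 = 4×1 + 0
Since gcd(69, 272) = 1, back-substitute to write 1 as a combination:
1 = 65 − 16·4
1 = −16·69 + 17·65
1 = 17·272 − 67·69
So 69·(-67) ≡ 1 (mod 272), and -67 ≡ 205 (mod 272).

205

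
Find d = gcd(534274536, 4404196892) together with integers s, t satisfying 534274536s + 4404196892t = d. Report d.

Euclidean algorithm:
4404196892 = 8·534274536 + 130000604
534274536 = 4·130000604 + 14272120
130000604 = 9·14272120 + 1551524
14272120 = 9·1551524 + 308404
1551524 = 5·308404 + 9504
308404 = 32·9504 + 4276
9504 = 2·4276 + 952
4276 = 4·952 + 468
952 = 2·468 + 16
468 = 29·16 + 4
16 = 4·4 + 0
gcd(534274536, 4404196892) = 4.
Express as a combination:
4 = 468 − 29·16
4 = −29·952 + 59·468
4 = 59·4276 − 265·952
4 = −265·9504 + 589·4276
4 = 589·308404 − 19113·9504
4 = −19113·1551524 + 96154·308404
4 = 96154·14272120 − 884499·1551524
4 = −884499·130000604 + 8056645·14272120
4 = 8056645·534274536 − 33111079·130000604
4 = −33111079·4404196892 + 272945277·534274536
So 4 = (-33111079)·4404196892 + (272945277)·534274536.

4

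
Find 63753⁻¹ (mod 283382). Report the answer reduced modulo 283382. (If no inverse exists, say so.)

116739

Run Euclid on (283382, 63753):
283382 = 4*63753 + 28370
63753 = 2*28370 + 7013
28370 = 4*7013 + 318
7013 = 22*318 + 17
318 = 18*17 + 12
17 = 1*12 + 5
12 = 2*5 + 2
5 = 2*2 + 1
2 = 2*1 + 0
gcd = 1, so the inverse exists. Back-substitute:
1 = 5 − 2·2
1 = −2·12 + 5·5
1 = 5·17 − 7·12
1 = −7·318 + 131·17
1 = 131·7013 − 2889·318
1 = −2889·28370 + 11687·7013
1 = 11687·63753 − 26263·28370
1 = −26263·283382 + 116739·63753
So 63753·116739 ≡ 1 (mod 283382).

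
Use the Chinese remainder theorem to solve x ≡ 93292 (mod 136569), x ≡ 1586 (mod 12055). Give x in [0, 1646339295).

Write x = 93292 + 136569·k. Then 136569·k ≡ 1586 − 93292 ≡ 4734 (mod 12055).
Need 136569⁻¹ mod 12055. Extended Euclid on (12055, 3964):
12055 = 3*3964 + 163
3964 = 24*163 + 52
163 = 3*52 + 7
52 = 7*7 + 3
7 = 2*3 + 1
3 = 3*1 + 0
Back-substitute:
1 = 7 − 2·3
1 = −2·52 + 15·7
1 = 15·163 − 47·52
1 = −47·3964 + 1143·163
1 = 1143·12055 − 3476·3964
136569⁻¹ ≡ 8579 (mod 12055), so k ≡ 8579·4734 ≡ 11746 (mod 12055).
x = 93292 + 136569·11746 = 1604232766.

1604232766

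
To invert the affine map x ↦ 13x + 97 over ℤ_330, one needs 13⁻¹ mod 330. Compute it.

Apply the Euclidean algorithm to 330 and 13:
330 = 25×13 + 5
13 = 2×5 + 3
5 = 1×3 + 2
3 = 1×2 + 1
2 = 2×1 + 0
The gcd is 1. Working backward:
1 = 3 − 2
1 = −5 + 2·3
1 = 2·13 − 5·5
1 = −5·330 + 127·13
So 13·127 ≡ 1 (mod 330).

127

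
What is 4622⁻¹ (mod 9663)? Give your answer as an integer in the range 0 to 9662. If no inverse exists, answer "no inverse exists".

2975

Extended Euclidean algorithm:
9663 = 2*4622 + 419
4622 = 11*419 + 13
419 = 32*13 + 3
13 = 4*3 + 1
3 = 3*1 + 0
gcd = 1, so the inverse exists. Back-substitute:
1 = 13 − 4·3
1 = −4·419 + 129·13
1 = 129·4622 − 1423·419
1 = −1423·9663 + 2975·4622
So 4622·2975 ≡ 1 (mod 9663).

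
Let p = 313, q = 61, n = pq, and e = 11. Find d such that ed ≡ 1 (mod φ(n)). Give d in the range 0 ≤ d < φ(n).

φ(n) = (p−1)(q−1) = 312·60 = 18720.
Need d with 11·d ≡ 1 (mod 18720). Apply the extended Euclidean algorithm:
18720 = 1701×11 + 9
11 = 1×9 + 2
9 = 4×2 + 1
2 = 2×1 + 0
Back-substitute:
1 = 9 − 4·2
1 = −4·11 + 5·9
1 = 5·18720 − 8509·11
So 11·(-8509) ≡ 1 (mod 18720), hence d ≡ -8509 ≡ 10211 (mod 18720).

10211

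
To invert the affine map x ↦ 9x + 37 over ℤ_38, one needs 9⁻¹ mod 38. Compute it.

gcd(38, 9) by repeated division:
38 = 4·9 + 2
9 = 4·2 + 1
2 = 2·1 + 0
gcd = 1, so the inverse exists. Back-substitute:
1 = 9 − 4·2
1 = −4·38 + 17·9
So 9·17 ≡ 1 (mod 38).

17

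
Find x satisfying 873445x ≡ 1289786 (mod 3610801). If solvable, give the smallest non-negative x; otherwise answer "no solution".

First find gcd(873445, 3610801):
3610801 = 4·873445 + 117021
873445 = 7·117021 + 54298
117021 = 2·54298 + 8425
54298 = 6·8425 + 3748
8425 = 2·3748 + 929
3748 = 4·929 + 32
929 = 29·32 + 1
32 = 32·1 + 0
gcd = 1, so a unique solution mod 3610801 exists.
Back-substitute for the Bézout coefficients:
1 = 929 − 29·32
1 = −29·3748 + 117·929
1 = 117·8425 − 263·3748
1 = −263·54298 + 1695·8425
1 = 1695·117021 − 3653·54298
1 = −3653·873445 + 27266·117021
1 = 27266·3610801 − 112717·873445
So 873445·(-112717) ≡ 1 (mod 3610801), giving 873445⁻¹ ≡ 3498084.
x ≡ 873445⁻¹·1289786 ≡ 3498084·1289786 ≡ 872101 (mod 3610801).

872101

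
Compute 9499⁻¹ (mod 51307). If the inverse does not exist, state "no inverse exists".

Apply the Euclidean algorithm to 51307 and 9499:
51307 = 5*9499 + 3812
9499 = 2*3812 + 1875
3812 = 2*1875 + 62
1875 = 30*62 + 15
62 = 4*15 + 2
15 = 7*2 + 1
2 = 2*1 + 0
gcd = 1, so the inverse exists. Back-substitute:
1 = 15 − 7·2
1 = −7·62 + 29·15
1 = 29·1875 − 877·62
1 = −877·3812 + 1783·1875
1 = 1783·9499 − 4443·3812
1 = −4443·51307 + 23998·9499
So 9499·23998 ≡ 1 (mod 51307).

23998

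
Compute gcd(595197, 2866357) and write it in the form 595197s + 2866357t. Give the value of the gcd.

1

Apply Euclid's algorithm to 2866357 and 595197:
2866357 = 4·595197 + 485569
595197 = 1·485569 + 109628
485569 = 4·109628 + 47057
109628 = 2·47057 + 15514
47057 = 3·15514 + 515
15514 = 30·515 + 64
515 = 8·64 + 3
64 = 21·3 + 1
3 = 3·1 + 0
gcd(595197, 2866357) = 1.
Express as a combination:
1 = 64 − 21·3
1 = −21·515 + 169·64
1 = 169·15514 − 5091·515
1 = −5091·47057 + 15442·15514
1 = 15442·109628 − 35975·47057
1 = −35975·485569 + 159342·109628
1 = 159342·595197 − 195317·485569
1 = −195317·2866357 + 940610·595197
So 1 = (-195317)·2866357 + (940610)·595197.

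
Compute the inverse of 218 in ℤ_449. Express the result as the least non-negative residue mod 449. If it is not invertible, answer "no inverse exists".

138

Run Euclid on (449, 218):
449 = 2·218 + 13
218 = 16·13 + 10
13 = 1·10 + 3
10 = 3·3 + 1
3 = 3·1 + 0
Since gcd(218, 449) = 1, back-substitute to write 1 as a combination:
1 = 10 − 3·3
1 = −3·13 + 4·10
1 = 4·218 − 67·13
1 = −67·449 + 138·218
So 218·138 ≡ 1 (mod 449).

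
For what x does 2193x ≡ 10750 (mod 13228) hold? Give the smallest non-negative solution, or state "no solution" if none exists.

First find gcd(2193, 13228):
13228 = 6×2193 + 70
2193 = 31×70 + 23
70 = 3×23 + 1
23 = 23×1 + 0
gcd = 1, so a unique solution mod 13228 exists.
Back-substitute for the Bézout coefficients:
1 = 70 − 3·23
1 = −3·2193 + 94·70
1 = 94·13228 − 567·2193
So 2193·(-567) ≡ 1 (mod 13228), giving 2193⁻¹ ≡ 12661.
x ≡ 2193⁻¹·10750 ≡ 12661·10750 ≡ 2858 (mod 13228).

2858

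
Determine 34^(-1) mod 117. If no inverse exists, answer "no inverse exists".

31

Extended Euclidean algorithm:
117 = 3×34 + 15
34 = 2×15 + 4
15 = 3×4 + 3
4 = 1×3 + 1
3 = 3×1 + 0
gcd = 1, so the inverse exists. Back-substitute:
1 = 4 − 3
1 = −15 + 4·4
1 = 4·34 − 9·15
1 = −9·117 + 31·34
So 34·31 ≡ 1 (mod 117).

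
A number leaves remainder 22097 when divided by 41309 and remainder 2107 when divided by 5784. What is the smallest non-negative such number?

78757051

Write x = 22097 + 41309·k. Then 41309·k ≡ 2107 − 22097 ≡ 3146 (mod 5784).
Need 41309⁻¹ mod 5784. Extended Euclid on (5784, 821):
5784 = 7*821 + 37
821 = 22*37 + 7
37 = 5*7 + 2
7 = 3*2 + 1
2 = 2*1 + 0
Back-substitute:
1 = 7 − 3·2
1 = −3·37 + 16·7
1 = 16·821 − 355·37
1 = −355·5784 + 2501·821
41309⁻¹ ≡ 2501 (mod 5784), so k ≡ 2501·3146 ≡ 1906 (mod 5784).
x = 22097 + 41309·1906 = 78757051.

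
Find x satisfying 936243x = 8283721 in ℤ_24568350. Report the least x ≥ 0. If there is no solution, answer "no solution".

gcd(936243, 24568350):
24568350 = 26×936243 + 226032
936243 = 4×226032 + 32115
226032 = 7×32115 + 1227
32115 = 26×1227 + 213
1227 = 5×213 + 162
213 = 1×162 + 51
162 = 3×51 + 9
51 = 5×9 + 6
9 = 1×6 + 3
6 = 2×3 + 0
gcd = 3, but 3 ∤ 8283721, so the congruence has no solution.

no solution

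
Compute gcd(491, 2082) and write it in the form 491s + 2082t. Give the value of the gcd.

Euclidean algorithm:
2082 = 4·491 + 118
491 = 4·118 + 19
118 = 6·19 + 4
19 = 4·4 + 3
4 = 1·3 + 1
3 = 3·1 + 0
gcd(491, 2082) = 1.
Back-substituting:
1 = 4 − 3
1 = −19 + 5·4
1 = 5·118 − 31·19
1 = −31·491 + 129·118
1 = 129·2082 − 547·491
So 1 = (129)·2082 + (-547)·491.

1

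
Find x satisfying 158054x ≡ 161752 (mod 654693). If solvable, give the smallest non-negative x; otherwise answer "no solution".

no solution

gcd(158054, 654693):
654693 = 4×158054 + 22477
158054 = 7×22477 + 715
22477 = 31×715 + 312
715 = 2×312 + 91
312 = 3×91 + 39
91 = 2×39 + 13
39 = 3×13 + 0
gcd = 13, but 13 ∤ 161752, so the congruence has no solution.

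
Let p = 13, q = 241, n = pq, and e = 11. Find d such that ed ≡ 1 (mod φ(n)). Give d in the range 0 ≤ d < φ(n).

φ(n) = (p−1)(q−1) = 12·240 = 2880.
Need d with 11·d ≡ 1 (mod 2880). Apply the extended Euclidean algorithm:
2880 = 261·11 + 9
11 = 1·9 + 2
9 = 4·2 + 1
2 = 2·1 + 0
Back-substitute:
1 = 9 − 4·2
1 = −4·11 + 5·9
1 = 5·2880 − 1309·11
So 11·(-1309) ≡ 1 (mod 2880), hence d ≡ -1309 ≡ 1571 (mod 2880).

1571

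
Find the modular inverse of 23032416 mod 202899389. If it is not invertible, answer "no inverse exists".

Euclidean algorithm on 202899389, 23032416:
202899389 = 8·23032416 + 18640061
23032416 = 1·18640061 + 4392355
18640061 = 4·4392355 + 1070641
4392355 = 4·1070641 + 109791
1070641 = 9·109791 + 82522
109791 = 1·82522 + 27269
82522 = 3·27269 + 715
27269 = 38·715 + 99
715 = 7·99 + 22
99 = 4·22 + 11
22 = 2·11 + 0
Since gcd = 11 > 1, 23032416 is not a unit mod 202899389.

no inverse exists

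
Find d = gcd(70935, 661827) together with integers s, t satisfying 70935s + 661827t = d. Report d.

Euclidean algorithm:
661827 = 9·70935 + 23412
70935 = 3·23412 + 699
23412 = 33·699 + 345
699 = 2·345 + 9
345 = 38·9 + 3
9 = 3·3 + 0
gcd(70935, 661827) = 3.
Working backward:
3 = 345 − 38·9
3 = −38·699 + 77·345
3 = 77·23412 − 2579·699
3 = −2579·70935 + 7814·23412
3 = 7814·661827 − 72905·70935
So 3 = (7814)·661827 + (-72905)·70935.

3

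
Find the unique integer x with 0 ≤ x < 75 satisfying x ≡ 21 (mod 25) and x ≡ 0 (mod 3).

Write x = 21 + 25·k. Then 25·k ≡ 0 − 21 ≡ 0 (mod 3).
Need 25⁻¹ mod 3. Extended Euclid on (3, 1):
3 = 3×1 + 0
25⁻¹ ≡ 1 (mod 3), so k ≡ 1·0 ≡ 0 (mod 3).
x = 21 + 25·0 = 21.

21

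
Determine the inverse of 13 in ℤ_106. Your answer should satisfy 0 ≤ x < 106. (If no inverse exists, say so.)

gcd(106, 13) by repeated division:
106 = 8×13 + 2
13 = 6×2 + 1
2 = 2×1 + 0
gcd = 1, so the inverse exists. Back-substitute:
1 = 13 − 6·2
1 = −6·106 + 49·13
So 13·49 ≡ 1 (mod 106).

49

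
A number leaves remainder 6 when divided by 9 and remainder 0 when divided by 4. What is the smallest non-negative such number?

24

Write x = 6 + 9·k. Then 9·k ≡ 0 − 6 ≡ 2 (mod 4).
Need 9⁻¹ mod 4. Extended Euclid on (4, 1):
4 = 4*1 + 0
9⁻¹ ≡ 1 (mod 4), so k ≡ 1·2 ≡ 2 (mod 4).
x = 6 + 9·2 = 24.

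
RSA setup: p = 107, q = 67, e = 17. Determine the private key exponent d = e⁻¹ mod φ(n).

6173

φ(n) = (p−1)(q−1) = 106·66 = 6996.
Need d with 17·d ≡ 1 (mod 6996). Apply the extended Euclidean algorithm:
6996 = 411·17 + 9
17 = 1·9 + 8
9 = 1·8 + 1
8 = 8·1 + 0
Back-substitute:
1 = 9 − 8
1 = −17 + 2·9
1 = 2·6996 − 823·17
So 17·(-823) ≡ 1 (mod 6996), hence d ≡ -823 ≡ 6173 (mod 6996).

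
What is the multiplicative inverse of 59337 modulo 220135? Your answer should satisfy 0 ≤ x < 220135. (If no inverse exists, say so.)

gcd(220135, 59337) by repeated division:
220135 = 3×59337 + 42124
59337 = 1×42124 + 17213
42124 = 2×17213 + 7698
17213 = 2×7698 + 1817
7698 = 4×1817 + 430
1817 = 4×430 + 97
430 = 4×97 + 42
97 = 2×42 + 13
42 = 3×13 + 3
13 = 4×3 + 1
3 = 3×1 + 0
gcd = 1, so the inverse exists. Back-substitute:
1 = 13 − 4·3
1 = −4·42 + 13·13
1 = 13·97 − 30·42
1 = −30·430 + 133·97
1 = 133·1817 − 562·430
1 = −562·7698 + 2381·1817
1 = 2381·17213 − 5324·7698
1 = −5324·42124 + 13029·17213
1 = 13029·59337 − 18353·42124
1 = −18353·220135 + 68088·59337
So 59337·68088 ≡ 1 (mod 220135).

68088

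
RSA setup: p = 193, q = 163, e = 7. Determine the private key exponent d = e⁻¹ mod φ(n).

φ(n) = (p−1)(q−1) = 192·162 = 31104.
Need d with 7·d ≡ 1 (mod 31104). Apply the extended Euclidean algorithm:
31104 = 4443·7 + 3
7 = 2·3 + 1
3 = 3·1 + 0
Back-substitute:
1 = 7 − 2·3
1 = −2·31104 + 8887·7
So 7·8887 ≡ 1 (mod 31104), hence d = 8887.

8887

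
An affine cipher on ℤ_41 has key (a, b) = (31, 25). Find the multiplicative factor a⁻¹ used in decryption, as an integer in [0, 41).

4

gcd(41, 31) by repeated division:
41 = 1·31 + 10
31 = 3·10 + 1
10 = 10·1 + 0
The gcd is 1. Working backward:
1 = 31 − 3·10
1 = −3·41 + 4·31
So 31·4 ≡ 1 (mod 41).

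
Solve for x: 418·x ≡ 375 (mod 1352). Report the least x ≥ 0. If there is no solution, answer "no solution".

no solution

gcd(418, 1352):
1352 = 3×418 + 98
418 = 4×98 + 26
98 = 3×26 + 20
26 = 1×20 + 6
20 = 3×6 + 2
6 = 3×2 + 0
gcd = 2, but 2 ∤ 375, so the congruence has no solution.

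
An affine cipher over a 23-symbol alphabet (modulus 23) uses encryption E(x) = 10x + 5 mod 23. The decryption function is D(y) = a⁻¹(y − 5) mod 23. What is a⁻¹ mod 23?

7

Apply the Euclidean algorithm to 23 and 10:
23 = 2·10 + 3
10 = 3·3 + 1
3 = 3·1 + 0
Since gcd(10, 23) = 1, back-substitute to write 1 as a combination:
1 = 10 − 3·3
1 = −3·23 + 7·10
So 10·7 ≡ 1 (mod 23).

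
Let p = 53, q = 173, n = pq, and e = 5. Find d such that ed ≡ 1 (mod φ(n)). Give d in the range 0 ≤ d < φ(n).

φ(n) = (p−1)(q−1) = 52·172 = 8944.
Need d with 5·d ≡ 1 (mod 8944). Apply the extended Euclidean algorithm:
8944 = 1788*5 + 4
5 = 1*4 + 1
4 = 4*1 + 0
Back-substitute:
1 = 5 − 4
1 = −8944 + 1789·5
So 5·1789 ≡ 1 (mod 8944), hence d = 1789.

1789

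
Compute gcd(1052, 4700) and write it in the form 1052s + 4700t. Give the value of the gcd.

4

Apply Euclid's algorithm to 4700 and 1052:
4700 = 4*1052 + 492
1052 = 2*492 + 68
492 = 7*68 + 16
68 = 4*16 + 4
16 = 4*4 + 0
gcd(1052, 4700) = 4.
Express as a combination:
4 = 68 − 4·16
4 = −4·492 + 29·68
4 = 29·1052 − 62·492
4 = −62·4700 + 277·1052
So 4 = (-62)·4700 + (277)·1052.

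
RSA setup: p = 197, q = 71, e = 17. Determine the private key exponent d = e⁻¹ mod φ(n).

12913

φ(n) = (p−1)(q−1) = 196·70 = 13720.
Need d with 17·d ≡ 1 (mod 13720). Apply the extended Euclidean algorithm:
13720 = 807*17 + 1
17 = 17*1 + 0
Back-substitute:
1 = 13720 − 807·17
So 17·(-807) ≡ 1 (mod 13720), hence d ≡ -807 ≡ 12913 (mod 13720).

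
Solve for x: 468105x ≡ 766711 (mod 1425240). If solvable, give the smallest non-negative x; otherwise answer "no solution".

gcd(468105, 1425240):
1425240 = 3·468105 + 20925
468105 = 22·20925 + 7755
20925 = 2·7755 + 5415
7755 = 1·5415 + 2340
5415 = 2·2340 + 735
2340 = 3·735 + 135
735 = 5·135 + 60
135 = 2·60 + 15
60 = 4·15 + 0
gcd = 15, but 15 ∤ 766711, so the congruence has no solution.

no solution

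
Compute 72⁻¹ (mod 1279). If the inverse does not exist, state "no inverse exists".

302

Apply the Euclidean algorithm to 1279 and 72:
1279 = 17·72 + 55
72 = 1·55 + 17
55 = 3·17 + 4
17 = 4·4 + 1
4 = 4·1 + 0
gcd = 1, so the inverse exists. Back-substitute:
1 = 17 − 4·4
1 = −4·55 + 13·17
1 = 13·72 − 17·55
1 = −17·1279 + 302·72
So 72·302 ≡ 1 (mod 1279).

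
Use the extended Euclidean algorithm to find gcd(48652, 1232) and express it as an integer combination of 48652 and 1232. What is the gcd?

4

Apply Euclid's algorithm to 48652 and 1232:
48652 = 39×1232 + 604
1232 = 2×604 + 24
604 = 25×24 + 4
24 = 6×4 + 0
gcd(48652, 1232) = 4.
Back-substituting:
4 = 604 − 25·24
4 = −25·1232 + 51·604
4 = 51·48652 − 2014·1232
So 4 = (51)·48652 + (-2014)·1232.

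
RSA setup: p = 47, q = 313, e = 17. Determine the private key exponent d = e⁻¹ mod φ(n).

φ(n) = (p−1)(q−1) = 46·312 = 14352.
Need d with 17·d ≡ 1 (mod 14352). Apply the extended Euclidean algorithm:
14352 = 844×17 + 4
17 = 4×4 + 1
4 = 4×1 + 0
Back-substitute:
1 = 17 − 4·4
1 = −4·14352 + 3377·17
So 17·3377 ≡ 1 (mod 14352), hence d = 3377.

3377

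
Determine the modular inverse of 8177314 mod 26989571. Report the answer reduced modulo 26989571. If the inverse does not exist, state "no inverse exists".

Apply the Euclidean algorithm to 26989571 and 8177314:
26989571 = 3×8177314 + 2457629
8177314 = 3×2457629 + 804427
2457629 = 3×804427 + 44348
804427 = 18×44348 + 6163
44348 = 7×6163 + 1207
6163 = 5×1207 + 128
1207 = 9×128 + 55
128 = 2×55 + 18
55 = 3×18 + 1
18 = 18×1 + 0
The gcd is 1. Working backward:
1 = 55 − 3·18
1 = −3·128 + 7·55
1 = 7·1207 − 66·128
1 = −66·6163 + 337·1207
1 = 337·44348 − 2425·6163
1 = −2425·804427 + 43987·44348
1 = 43987·2457629 − 134386·804427
1 = −134386·8177314 + 447145·2457629
1 = 447145·26989571 − 1475821·8177314
So 8177314·(-1475821) ≡ 1 (mod 26989571), and -1475821 ≡ 25513750 (mod 26989571).

25513750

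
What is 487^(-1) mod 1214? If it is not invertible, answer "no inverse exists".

521

Run Euclid on (1214, 487):
1214 = 2*487 + 240
487 = 2*240 + 7
240 = 34*7 + 2
7 = 3*2 + 1
2 = 2*1 + 0
gcd = 1, so the inverse exists. Back-substitute:
1 = 7 − 3·2
1 = −3·240 + 103·7
1 = 103·487 − 209·240
1 = −209·1214 + 521·487
So 487·521 ≡ 1 (mod 1214).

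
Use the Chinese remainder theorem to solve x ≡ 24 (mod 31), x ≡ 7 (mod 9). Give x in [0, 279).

241

Write x = 24 + 31·k. Then 31·k ≡ 7 − 24 ≡ 1 (mod 9).
Need 31⁻¹ mod 9. Extended Euclid on (9, 4):
9 = 2×4 + 1
4 = 4×1 + 0
Back-substitute:
1 = 9 − 2·4
31⁻¹ ≡ 7 (mod 9), so k ≡ 7·1 ≡ 7 (mod 9).
x = 24 + 31·7 = 241.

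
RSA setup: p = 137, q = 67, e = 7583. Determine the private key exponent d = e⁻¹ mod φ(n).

2687

φ(n) = (p−1)(q−1) = 136·66 = 8976.
Need d with 7583·d ≡ 1 (mod 8976). Apply the extended Euclidean algorithm:
8976 = 1×7583 + 1393
7583 = 5×1393 + 618
1393 = 2×618 + 157
618 = 3×157 + 147
157 = 1×147 + 10
147 = 14×10 + 7
10 = 1×7 + 3
7 = 2×3 + 1
3 = 3×1 + 0
Back-substitute:
1 = 7 − 2·3
1 = −2·10 + 3·7
1 = 3·147 − 44·10
1 = −44·157 + 47·147
1 = 47·618 − 185·157
1 = −185·1393 + 417·618
1 = 417·7583 − 2270·1393
1 = −2270·8976 + 2687·7583
So 7583·2687 ≡ 1 (mod 8976), hence d = 2687.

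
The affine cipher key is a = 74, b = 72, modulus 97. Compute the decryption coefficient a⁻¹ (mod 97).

59

Apply the Euclidean algorithm to 97 and 74:
97 = 1*74 + 23
74 = 3*23 + 5
23 = 4*5 + 3
5 = 1*3 + 2
3 = 1*2 + 1
2 = 2*1 + 0
Since gcd(74, 97) = 1, back-substitute to write 1 as a combination:
1 = 3 − 2
1 = −5 + 2·3
1 = 2·23 − 9·5
1 = −9·74 + 29·23
1 = 29·97 − 38·74
Hence 74⁻¹ ≡ -38 ≡ 59 (mod 97).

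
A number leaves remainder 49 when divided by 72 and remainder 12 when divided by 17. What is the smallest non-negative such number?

Write x = 49 + 72·k. Then 72·k ≡ 12 − 49 ≡ 14 (mod 17).
Need 72⁻¹ mod 17. Extended Euclid on (17, 4):
17 = 4*4 + 1
4 = 4*1 + 0
Back-substitute:
1 = 17 − 4·4
72⁻¹ ≡ 13 (mod 17), so k ≡ 13·14 ≡ 12 (mod 17).
x = 49 + 72·12 = 913.

913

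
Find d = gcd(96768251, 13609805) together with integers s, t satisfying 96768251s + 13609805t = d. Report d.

Euclidean algorithm:
96768251 = 7*13609805 + 1499616
13609805 = 9*1499616 + 113261
1499616 = 13*113261 + 27223
113261 = 4*27223 + 4369
27223 = 6*4369 + 1009
4369 = 4*1009 + 333
1009 = 3*333 + 10
333 = 33*10 + 3
10 = 3*3 + 1
3 = 3*1 + 0
gcd(96768251, 13609805) = 1.
Express as a combination:
1 = 10 − 3·3
1 = −3·333 + 100·10
1 = 100·1009 − 303·333
1 = −303·4369 + 1312·1009
1 = 1312·27223 − 8175·4369
1 = −8175·113261 + 34012·27223
1 = 34012·1499616 − 450331·113261
1 = −450331·13609805 + 4086991·1499616
1 = 4086991·96768251 − 29059268·13609805
So 1 = (4086991)·96768251 + (-29059268)·13609805.

1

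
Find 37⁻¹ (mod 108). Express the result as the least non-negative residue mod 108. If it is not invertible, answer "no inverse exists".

73

Apply the Euclidean algorithm to 108 and 37:
108 = 2*37 + 34
37 = 1*34 + 3
34 = 11*3 + 1
3 = 3*1 + 0
The gcd is 1. Working backward:
1 = 34 − 11·3
1 = −11·37 + 12·34
1 = 12·108 − 35·37
Thus 37·(-35) ≡ 1 (mod 108); reducing, -35 mod 108 = 73.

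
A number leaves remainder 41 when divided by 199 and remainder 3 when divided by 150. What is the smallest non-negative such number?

17553

Write x = 41 + 199·k. Then 199·k ≡ 3 − 41 ≡ 112 (mod 150).
Need 199⁻¹ mod 150. Extended Euclid on (150, 49):
150 = 3×49 + 3
49 = 16×3 + 1
3 = 3×1 + 0
Back-substitute:
1 = 49 − 16·3
1 = −16·150 + 49·49
199⁻¹ ≡ 49 (mod 150), so k ≡ 49·112 ≡ 88 (mod 150).
x = 41 + 199·88 = 17553.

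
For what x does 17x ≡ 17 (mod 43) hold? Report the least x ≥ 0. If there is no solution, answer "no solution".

First find gcd(17, 43):
43 = 2·17 + 9
17 = 1·9 + 8
9 = 1·8 + 1
8 = 8·1 + 0
gcd = 1, so a unique solution mod 43 exists.
Back-substitute for the Bézout coefficients:
1 = 9 − 8
1 = −17 + 2·9
1 = 2·43 − 5·17
So 17·(-5) ≡ 1 (mod 43), giving 17⁻¹ ≡ 38.
x ≡ 17⁻¹·17 ≡ 38·17 ≡ 1 (mod 43).

1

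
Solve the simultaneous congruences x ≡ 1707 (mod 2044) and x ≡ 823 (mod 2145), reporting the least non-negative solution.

Write x = 1707 + 2044·k. Then 2044·k ≡ 823 − 1707 ≡ 1261 (mod 2145).
Need 2044⁻¹ mod 2145. Extended Euclid on (2145, 2044):
2145 = 1*2044 + 101
2044 = 20*101 + 24
101 = 4*24 + 5
24 = 4*5 + 4
5 = 1*4 + 1
4 = 4*1 + 0
Back-substitute:
1 = 5 − 4
1 = −24 + 5·5
1 = 5·101 − 21·24
1 = −21·2044 + 425·101
1 = 425·2145 − 446·2044
2044⁻¹ ≡ 1699 (mod 2145), so k ≡ 1699·1261 ≡ 1729 (mod 2145).
x = 1707 + 2044·1729 = 3535783.

3535783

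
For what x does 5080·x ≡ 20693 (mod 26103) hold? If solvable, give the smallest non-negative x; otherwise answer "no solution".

11252

First find gcd(5080, 26103):
26103 = 5*5080 + 703
5080 = 7*703 + 159
703 = 4*159 + 67
159 = 2*67 + 25
67 = 2*25 + 17
25 = 1*17 + 8
17 = 2*8 + 1
8 = 8*1 + 0
gcd = 1, so a unique solution mod 26103 exists.
Back-substitute for the Bézout coefficients:
1 = 17 − 2·8
1 = −2·25 + 3·17
1 = 3·67 − 8·25
1 = −8·159 + 19·67
1 = 19·703 − 84·159
1 = −84·5080 + 607·703
1 = 607·26103 − 3119·5080
So 5080·(-3119) ≡ 1 (mod 26103), giving 5080⁻¹ ≡ 22984.
x ≡ 5080⁻¹·20693 ≡ 22984·20693 ≡ 11252 (mod 26103).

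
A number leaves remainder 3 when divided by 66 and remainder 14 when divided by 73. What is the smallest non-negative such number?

4029

Write x = 3 + 66·k. Then 66·k ≡ 14 − 3 ≡ 11 (mod 73).
Need 66⁻¹ mod 73. Extended Euclid on (73, 66):
73 = 1·66 + 7
66 = 9·7 + 3
7 = 2·3 + 1
3 = 3·1 + 0
Back-substitute:
1 = 7 − 2·3
1 = −2·66 + 19·7
1 = 19·73 − 21·66
66⁻¹ ≡ 52 (mod 73), so k ≡ 52·11 ≡ 61 (mod 73).
x = 3 + 66·61 = 4029.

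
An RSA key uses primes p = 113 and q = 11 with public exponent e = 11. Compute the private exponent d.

611

φ(n) = (p−1)(q−1) = 112·10 = 1120.
Need d with 11·d ≡ 1 (mod 1120). Apply the extended Euclidean algorithm:
1120 = 101·11 + 9
11 = 1·9 + 2
9 = 4·2 + 1
2 = 2·1 + 0
Back-substitute:
1 = 9 − 4·2
1 = −4·11 + 5·9
1 = 5·1120 − 509·11
So 11·(-509) ≡ 1 (mod 1120), hence d ≡ -509 ≡ 611 (mod 1120).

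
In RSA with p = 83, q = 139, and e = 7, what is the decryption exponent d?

φ(n) = (p−1)(q−1) = 82·138 = 11316.
Need d with 7·d ≡ 1 (mod 11316). Apply the extended Euclidean algorithm:
11316 = 1616*7 + 4
7 = 1*4 + 3
4 = 1*3 + 1
3 = 3*1 + 0
Back-substitute:
1 = 4 − 3
1 = −7 + 2·4
1 = 2·11316 − 3233·7
So 7·(-3233) ≡ 1 (mod 11316), hence d ≡ -3233 ≡ 8083 (mod 11316).

8083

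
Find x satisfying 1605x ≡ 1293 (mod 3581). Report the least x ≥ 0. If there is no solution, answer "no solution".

1132

First find gcd(1605, 3581):
3581 = 2·1605 + 371
1605 = 4·371 + 121
371 = 3·121 + 8
121 = 15·8 + 1
8 = 8·1 + 0
gcd = 1, so a unique solution mod 3581 exists.
Back-substitute for the Bézout coefficients:
1 = 121 − 15·8
1 = −15·371 + 46·121
1 = 46·1605 − 199·371
1 = −199·3581 + 444·1605
So 1605·(444) ≡ 1 (mod 3581), giving 1605⁻¹ ≡ 444.
x ≡ 1605⁻¹·1293 ≡ 444·1293 ≡ 1132 (mod 3581).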